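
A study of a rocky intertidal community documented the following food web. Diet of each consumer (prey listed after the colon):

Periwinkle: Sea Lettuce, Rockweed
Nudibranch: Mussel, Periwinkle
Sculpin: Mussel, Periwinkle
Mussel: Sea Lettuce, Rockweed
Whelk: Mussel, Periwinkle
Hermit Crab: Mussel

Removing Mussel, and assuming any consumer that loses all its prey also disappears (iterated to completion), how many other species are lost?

1

Remove Mussel.
Round 1: Hermit Crab (all prey gone) → extinct.
No further losses. Total secondary extinctions: 1.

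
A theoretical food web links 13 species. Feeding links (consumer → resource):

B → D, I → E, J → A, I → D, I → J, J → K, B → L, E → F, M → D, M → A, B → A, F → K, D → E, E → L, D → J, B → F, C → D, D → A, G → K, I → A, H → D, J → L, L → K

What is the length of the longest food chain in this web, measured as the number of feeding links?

One longest chain: K → F → E → D → I.
It has 5 species and 4 links.

4 links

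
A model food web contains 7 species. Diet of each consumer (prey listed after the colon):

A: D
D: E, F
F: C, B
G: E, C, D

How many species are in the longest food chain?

One longest chain: C → F → D → A.
It has 4 species and 3 links.

4 species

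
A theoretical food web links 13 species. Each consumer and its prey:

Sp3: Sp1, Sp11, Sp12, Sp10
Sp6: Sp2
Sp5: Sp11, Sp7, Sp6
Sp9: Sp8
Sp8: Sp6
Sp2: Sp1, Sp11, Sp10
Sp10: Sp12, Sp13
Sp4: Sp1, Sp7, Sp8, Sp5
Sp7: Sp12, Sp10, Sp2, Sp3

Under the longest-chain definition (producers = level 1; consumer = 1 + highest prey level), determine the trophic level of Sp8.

Trophic level 5

Sp12 is a producer → level 1.
Sp10 eats Sp12 (level 1); other prey at levels: Sp13 1 → level 2.
Sp2 eats Sp10 (level 2); other prey at levels: Sp1 1, Sp11 1 → level 3.
Sp6 eats Sp2 → level 4.
Sp8 eats Sp6 → level 5.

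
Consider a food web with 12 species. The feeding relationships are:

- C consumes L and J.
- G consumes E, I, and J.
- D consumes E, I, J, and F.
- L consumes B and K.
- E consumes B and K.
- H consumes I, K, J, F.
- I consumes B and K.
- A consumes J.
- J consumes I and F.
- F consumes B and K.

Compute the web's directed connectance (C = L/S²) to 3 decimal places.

The web has S = 12 species and L = 24 feeding links.
C = L / S² = 24 / 144 = 0.1667 ≈ 0.167.

C = 0.167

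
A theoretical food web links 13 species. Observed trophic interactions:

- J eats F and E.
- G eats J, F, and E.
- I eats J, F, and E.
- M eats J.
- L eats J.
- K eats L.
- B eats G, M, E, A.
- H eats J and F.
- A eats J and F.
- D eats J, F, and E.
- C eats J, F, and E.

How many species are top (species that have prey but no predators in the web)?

Top species (has prey, but nothing eats it): D, I, C, H, B, K.
Count: 6.

6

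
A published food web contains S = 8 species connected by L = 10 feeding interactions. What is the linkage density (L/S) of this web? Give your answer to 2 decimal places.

There are L = 10 links among S = 8 species.
L/S = 10/8 = 1.2500 ≈ 1.25.

L/S = 1.25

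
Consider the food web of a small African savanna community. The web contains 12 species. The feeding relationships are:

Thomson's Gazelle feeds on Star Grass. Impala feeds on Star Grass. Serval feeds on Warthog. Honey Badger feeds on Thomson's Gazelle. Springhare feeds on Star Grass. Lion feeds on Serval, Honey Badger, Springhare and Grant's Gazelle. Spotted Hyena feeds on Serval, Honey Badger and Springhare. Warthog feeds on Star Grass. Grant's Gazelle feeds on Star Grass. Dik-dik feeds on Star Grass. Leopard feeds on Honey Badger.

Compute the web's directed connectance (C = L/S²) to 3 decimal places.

The web has S = 12 species and L = 16 feeding links.
C = L / S² = 16 / 144 = 0.1111 ≈ 0.111.

C = 0.111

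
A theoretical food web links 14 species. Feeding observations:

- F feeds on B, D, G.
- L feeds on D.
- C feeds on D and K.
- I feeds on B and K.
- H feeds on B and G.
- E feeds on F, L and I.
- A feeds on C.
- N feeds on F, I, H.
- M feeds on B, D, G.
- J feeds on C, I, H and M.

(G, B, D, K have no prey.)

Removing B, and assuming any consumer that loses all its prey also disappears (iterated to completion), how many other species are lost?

0

Remove B.
Every predator of it retains at least one other prey: F still has G, D; I still has K; M still has G, D; H still has G.
No consumer loses all prey, so no secondary extinctions occur.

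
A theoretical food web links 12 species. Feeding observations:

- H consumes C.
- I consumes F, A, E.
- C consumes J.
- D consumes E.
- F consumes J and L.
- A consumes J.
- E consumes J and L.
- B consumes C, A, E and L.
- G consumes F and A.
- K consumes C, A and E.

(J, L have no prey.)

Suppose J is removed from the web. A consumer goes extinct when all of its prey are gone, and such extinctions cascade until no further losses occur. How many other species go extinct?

Remove J.
Round 1: A (all prey gone), C (all prey gone) → extinct.
Round 2: H (all prey gone) → extinct.
No further losses. Total secondary extinctions: 3.

3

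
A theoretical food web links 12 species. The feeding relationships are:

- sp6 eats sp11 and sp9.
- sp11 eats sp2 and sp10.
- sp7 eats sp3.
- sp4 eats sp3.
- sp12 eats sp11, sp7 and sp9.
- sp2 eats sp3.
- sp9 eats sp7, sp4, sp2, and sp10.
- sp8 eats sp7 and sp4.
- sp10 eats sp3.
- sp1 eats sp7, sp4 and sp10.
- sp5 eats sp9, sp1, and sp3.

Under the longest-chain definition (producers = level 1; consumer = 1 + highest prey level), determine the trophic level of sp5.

Trophic level 4

sp3 is a producer → level 1.
sp10 eats sp3 → level 2.
sp9 eats sp10 (level 2); other prey at levels: sp7 2, sp4 2, sp2 2 → level 3.
sp5 eats sp9 (level 3); other prey at levels: sp3 1, sp1 3 → level 4.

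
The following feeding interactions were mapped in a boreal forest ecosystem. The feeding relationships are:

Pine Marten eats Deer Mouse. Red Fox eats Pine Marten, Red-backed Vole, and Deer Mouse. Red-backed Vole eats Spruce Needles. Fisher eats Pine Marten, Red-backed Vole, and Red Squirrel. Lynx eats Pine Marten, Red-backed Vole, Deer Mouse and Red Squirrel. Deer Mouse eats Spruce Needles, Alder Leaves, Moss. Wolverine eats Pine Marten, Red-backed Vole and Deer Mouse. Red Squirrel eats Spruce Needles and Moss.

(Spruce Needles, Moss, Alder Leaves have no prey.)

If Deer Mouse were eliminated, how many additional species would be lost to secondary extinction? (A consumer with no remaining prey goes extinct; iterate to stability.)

Remove Deer Mouse.
Round 1: Pine Marten (all prey gone) → extinct.
No further losses. Total secondary extinctions: 1.

1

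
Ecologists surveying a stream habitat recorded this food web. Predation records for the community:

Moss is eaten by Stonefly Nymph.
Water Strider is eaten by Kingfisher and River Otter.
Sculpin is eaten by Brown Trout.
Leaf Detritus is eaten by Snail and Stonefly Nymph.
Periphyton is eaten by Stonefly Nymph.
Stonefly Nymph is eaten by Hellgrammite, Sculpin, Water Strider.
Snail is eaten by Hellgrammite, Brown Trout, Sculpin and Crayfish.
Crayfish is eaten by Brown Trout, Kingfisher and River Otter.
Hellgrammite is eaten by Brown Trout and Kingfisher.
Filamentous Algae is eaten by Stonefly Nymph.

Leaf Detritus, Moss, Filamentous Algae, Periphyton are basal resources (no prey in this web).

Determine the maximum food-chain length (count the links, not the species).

3 links

One longest chain: Leaf Detritus → Snail → Hellgrammite → Brown Trout.
It has 4 species and 3 links.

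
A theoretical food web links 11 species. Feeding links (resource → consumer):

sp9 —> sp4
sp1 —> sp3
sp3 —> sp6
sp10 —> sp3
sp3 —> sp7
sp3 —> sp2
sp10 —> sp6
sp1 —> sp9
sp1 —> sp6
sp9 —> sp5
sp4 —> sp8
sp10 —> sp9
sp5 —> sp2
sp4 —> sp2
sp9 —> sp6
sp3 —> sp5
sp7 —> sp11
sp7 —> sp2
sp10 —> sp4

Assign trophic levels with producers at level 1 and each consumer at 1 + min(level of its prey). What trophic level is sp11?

sp10 is a producer → level 1.
sp3 eats sp10 → level 2.
sp7 eats sp3 → level 3.
sp11 eats sp7 → level 4.
No prey of sp11 is below level 3, so 4 is the minimum.

Trophic level 4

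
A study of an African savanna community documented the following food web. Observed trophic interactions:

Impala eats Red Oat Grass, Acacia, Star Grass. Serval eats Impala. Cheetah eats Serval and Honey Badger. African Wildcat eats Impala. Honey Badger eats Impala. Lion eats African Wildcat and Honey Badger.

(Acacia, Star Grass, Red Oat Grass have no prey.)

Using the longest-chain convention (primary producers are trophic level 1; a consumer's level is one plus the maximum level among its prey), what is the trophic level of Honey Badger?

Trophic level 3

Acacia is a producer → level 1.
Impala eats Acacia (level 1); other prey at levels: Star Grass 1, Red Oat Grass 1 → level 2.
Honey Badger eats Impala → level 3.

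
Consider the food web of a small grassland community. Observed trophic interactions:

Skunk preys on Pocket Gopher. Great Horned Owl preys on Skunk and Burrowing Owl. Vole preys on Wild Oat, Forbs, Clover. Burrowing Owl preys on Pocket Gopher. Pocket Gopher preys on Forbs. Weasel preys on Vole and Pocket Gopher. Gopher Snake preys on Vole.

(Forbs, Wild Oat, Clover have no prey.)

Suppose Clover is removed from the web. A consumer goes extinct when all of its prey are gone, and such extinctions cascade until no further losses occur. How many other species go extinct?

0

Remove Clover.
Every predator of it retains at least one other prey: Vole still has Forbs, Wild Oat.
No consumer loses all prey, so no secondary extinctions occur.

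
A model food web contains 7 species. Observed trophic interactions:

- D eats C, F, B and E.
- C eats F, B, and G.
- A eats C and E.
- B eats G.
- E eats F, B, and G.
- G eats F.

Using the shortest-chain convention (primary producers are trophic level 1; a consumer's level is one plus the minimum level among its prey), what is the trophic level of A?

F is a producer → level 1.
C eats F → level 2.
A eats C → level 3.
No prey of A is below level 2, so 3 is the minimum.

Trophic level 3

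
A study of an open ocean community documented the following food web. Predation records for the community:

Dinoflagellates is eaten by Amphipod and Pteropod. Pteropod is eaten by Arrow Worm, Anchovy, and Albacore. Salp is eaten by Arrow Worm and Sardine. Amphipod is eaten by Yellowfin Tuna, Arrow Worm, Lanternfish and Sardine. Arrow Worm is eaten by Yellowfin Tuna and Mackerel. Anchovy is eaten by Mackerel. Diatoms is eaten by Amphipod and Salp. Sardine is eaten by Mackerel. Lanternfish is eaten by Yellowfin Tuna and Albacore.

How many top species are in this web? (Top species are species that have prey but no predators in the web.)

3

Top species (has prey, but nothing eats it): Mackerel, Yellowfin Tuna, Albacore.
Count: 3.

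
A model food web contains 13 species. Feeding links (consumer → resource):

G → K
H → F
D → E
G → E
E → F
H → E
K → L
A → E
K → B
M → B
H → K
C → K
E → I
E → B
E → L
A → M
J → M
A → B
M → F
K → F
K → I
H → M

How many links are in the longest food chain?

One longest chain: I → E → D.
It has 3 species and 2 links.

2 links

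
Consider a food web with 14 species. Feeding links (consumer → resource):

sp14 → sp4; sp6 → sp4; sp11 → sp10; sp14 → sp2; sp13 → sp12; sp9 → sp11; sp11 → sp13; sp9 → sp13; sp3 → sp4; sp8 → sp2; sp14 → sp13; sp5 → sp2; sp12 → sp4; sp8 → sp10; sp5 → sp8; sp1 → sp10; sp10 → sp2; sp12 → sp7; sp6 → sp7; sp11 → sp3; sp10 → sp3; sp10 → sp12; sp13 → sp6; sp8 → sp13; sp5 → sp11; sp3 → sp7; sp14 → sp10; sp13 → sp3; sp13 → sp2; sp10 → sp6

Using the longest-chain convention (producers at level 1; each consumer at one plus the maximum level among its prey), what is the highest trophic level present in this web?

Producers (level 1): sp2, sp4, sp7.
sp4 → sp6 → sp13 → sp8 → sp5 gives sp5 level 5.
No species has a prey at level 5, so no species reaches level 6.

5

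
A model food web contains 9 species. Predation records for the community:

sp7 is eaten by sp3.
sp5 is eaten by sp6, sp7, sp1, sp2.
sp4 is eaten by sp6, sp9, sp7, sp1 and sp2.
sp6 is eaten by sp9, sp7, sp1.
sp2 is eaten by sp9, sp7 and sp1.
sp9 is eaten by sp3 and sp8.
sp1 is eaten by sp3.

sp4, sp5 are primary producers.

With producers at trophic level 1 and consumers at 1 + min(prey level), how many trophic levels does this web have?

3

Producers (level 1): sp4, sp5.
Following each consumer down to its lowest-level prey: sp4 → sp9 → sp8 (levels 1 through 3).
All prey of sp8 (sp9 2) are at level 2 or above, so sp8 is at level 1 + 2 = 3.
Every consumer has at least one prey at level 2 or below, so none exceeds level 3.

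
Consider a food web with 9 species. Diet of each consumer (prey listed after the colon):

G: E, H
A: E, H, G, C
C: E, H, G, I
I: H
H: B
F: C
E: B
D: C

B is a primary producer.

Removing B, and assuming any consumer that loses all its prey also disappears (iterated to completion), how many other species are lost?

Remove B.
Round 1: E (all prey gone), H (all prey gone) → extinct.
Round 2: G (all prey gone), I (all prey gone) → extinct.
Round 3: C (all prey gone) → extinct.
Round 4: D (all prey gone), A (all prey gone), F (all prey gone) → extinct.
No further losses. Total secondary extinctions: 8.

8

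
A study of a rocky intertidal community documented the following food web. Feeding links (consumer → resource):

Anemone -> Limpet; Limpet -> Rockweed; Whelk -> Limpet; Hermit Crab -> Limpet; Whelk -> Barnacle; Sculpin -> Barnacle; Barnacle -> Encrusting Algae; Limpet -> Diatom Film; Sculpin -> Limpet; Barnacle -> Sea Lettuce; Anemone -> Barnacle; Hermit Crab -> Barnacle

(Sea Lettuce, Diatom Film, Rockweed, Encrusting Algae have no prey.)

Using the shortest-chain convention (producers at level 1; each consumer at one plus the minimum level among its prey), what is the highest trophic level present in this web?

3

Producers (level 1): Sea Lettuce, Diatom Film, Rockweed, Encrusting Algae.
Following each consumer down to its lowest-level prey: Sea Lettuce → Barnacle → Sculpin (levels 1 through 3).
All prey of Sculpin (Barnacle 2, Limpet 2) are at level 2 or above, so Sculpin is at level 1 + 2 = 3.
Every consumer has at least one prey at level 2 or below, so none exceeds level 3.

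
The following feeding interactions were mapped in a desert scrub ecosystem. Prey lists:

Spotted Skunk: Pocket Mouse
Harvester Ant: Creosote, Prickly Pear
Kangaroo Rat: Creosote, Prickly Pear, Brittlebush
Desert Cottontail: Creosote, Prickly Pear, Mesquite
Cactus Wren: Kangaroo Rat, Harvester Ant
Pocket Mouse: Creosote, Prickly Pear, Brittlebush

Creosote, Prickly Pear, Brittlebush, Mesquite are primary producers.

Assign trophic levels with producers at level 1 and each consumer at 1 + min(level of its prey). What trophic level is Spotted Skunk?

Creosote is a producer → level 1.
Pocket Mouse eats Creosote → level 2.
Spotted Skunk eats Pocket Mouse → level 3.
No prey of Spotted Skunk is below level 2, so 3 is the minimum.

Trophic level 3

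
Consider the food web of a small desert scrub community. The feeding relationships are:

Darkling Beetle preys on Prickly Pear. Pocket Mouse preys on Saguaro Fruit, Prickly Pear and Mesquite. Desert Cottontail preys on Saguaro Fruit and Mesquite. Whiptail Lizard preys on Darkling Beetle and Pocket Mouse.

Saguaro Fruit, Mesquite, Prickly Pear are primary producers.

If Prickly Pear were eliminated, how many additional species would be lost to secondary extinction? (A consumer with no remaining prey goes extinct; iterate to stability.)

1

Remove Prickly Pear.
Round 1: Darkling Beetle (all prey gone) → extinct.
No further losses. Total secondary extinctions: 1.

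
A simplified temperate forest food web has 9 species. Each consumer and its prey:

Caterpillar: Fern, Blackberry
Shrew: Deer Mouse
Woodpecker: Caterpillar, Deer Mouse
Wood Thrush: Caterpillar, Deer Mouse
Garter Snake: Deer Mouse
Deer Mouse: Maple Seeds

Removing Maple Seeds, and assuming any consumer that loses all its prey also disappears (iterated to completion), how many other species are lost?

3

Remove Maple Seeds.
Round 1: Deer Mouse (all prey gone) → extinct.
Round 2: Shrew (all prey gone), Garter Snake (all prey gone) → extinct.
No further losses. Total secondary extinctions: 3.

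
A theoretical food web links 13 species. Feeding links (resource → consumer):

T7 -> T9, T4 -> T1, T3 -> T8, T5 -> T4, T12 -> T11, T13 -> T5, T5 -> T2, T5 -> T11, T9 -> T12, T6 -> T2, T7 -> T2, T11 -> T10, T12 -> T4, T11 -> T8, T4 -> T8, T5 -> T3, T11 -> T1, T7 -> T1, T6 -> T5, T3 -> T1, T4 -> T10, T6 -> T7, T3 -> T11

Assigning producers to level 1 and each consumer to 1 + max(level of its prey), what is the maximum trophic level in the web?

6

Producers (level 1): T13, T6.
T6 → T7 → T9 → T12 → T4 → T10 gives T10 level 6.
No species has a prey at level 6, so no species reaches level 7.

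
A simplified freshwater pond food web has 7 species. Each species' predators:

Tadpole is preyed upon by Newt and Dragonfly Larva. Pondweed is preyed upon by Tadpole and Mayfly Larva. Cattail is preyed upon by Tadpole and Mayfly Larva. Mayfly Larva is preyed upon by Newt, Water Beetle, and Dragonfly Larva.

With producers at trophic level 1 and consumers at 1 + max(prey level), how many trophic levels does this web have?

3

Producers (level 1): Cattail, Pondweed.
Cattail → Mayfly Larva → Water Beetle gives Water Beetle level 3.
No species has a prey at level 3, so no species reaches level 4.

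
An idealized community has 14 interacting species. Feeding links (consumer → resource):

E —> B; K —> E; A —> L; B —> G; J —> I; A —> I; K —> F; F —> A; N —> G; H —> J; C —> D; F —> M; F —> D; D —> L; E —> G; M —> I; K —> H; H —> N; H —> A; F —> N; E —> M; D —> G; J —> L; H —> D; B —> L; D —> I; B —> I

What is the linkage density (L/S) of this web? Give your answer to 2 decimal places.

L/S = 1.93

There are L = 27 links among S = 14 species.
L/S = 27/14 = 1.9286 ≈ 1.93.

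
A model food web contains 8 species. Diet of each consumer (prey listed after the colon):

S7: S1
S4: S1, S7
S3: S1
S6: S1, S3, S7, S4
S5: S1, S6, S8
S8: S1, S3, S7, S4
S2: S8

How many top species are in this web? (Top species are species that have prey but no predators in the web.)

2

Top species (has prey, but nothing eats it): S5, S2.
Count: 2.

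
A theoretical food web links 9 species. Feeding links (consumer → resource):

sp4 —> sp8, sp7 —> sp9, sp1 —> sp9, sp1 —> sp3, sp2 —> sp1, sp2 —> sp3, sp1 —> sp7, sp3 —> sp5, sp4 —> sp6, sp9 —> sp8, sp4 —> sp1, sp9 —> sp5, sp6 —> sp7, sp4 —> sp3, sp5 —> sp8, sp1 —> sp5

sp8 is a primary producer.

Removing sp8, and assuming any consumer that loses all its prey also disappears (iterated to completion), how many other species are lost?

Remove sp8.
Round 1: sp5 (all prey gone) → extinct.
Round 2: sp3 (all prey gone), sp9 (all prey gone) → extinct.
Round 3: sp7 (all prey gone) → extinct.
Round 4: sp6 (all prey gone), sp1 (all prey gone) → extinct.
Round 5: sp2 (all prey gone), sp4 (all prey gone) → extinct.
No further losses. Total secondary extinctions: 8.

8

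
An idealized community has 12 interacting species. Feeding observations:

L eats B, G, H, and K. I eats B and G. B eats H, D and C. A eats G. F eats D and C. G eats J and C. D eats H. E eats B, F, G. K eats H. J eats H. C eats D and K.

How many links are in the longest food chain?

One longest chain: H → D → C → G → E.
It has 5 species and 4 links.

4 links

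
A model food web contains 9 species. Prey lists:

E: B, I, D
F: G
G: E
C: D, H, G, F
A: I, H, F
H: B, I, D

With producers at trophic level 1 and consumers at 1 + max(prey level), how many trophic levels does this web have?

Producers (level 1): B, I, D.
B → E → G → F → C gives C level 5.
No species has a prey at level 5, so no species reaches level 6.

5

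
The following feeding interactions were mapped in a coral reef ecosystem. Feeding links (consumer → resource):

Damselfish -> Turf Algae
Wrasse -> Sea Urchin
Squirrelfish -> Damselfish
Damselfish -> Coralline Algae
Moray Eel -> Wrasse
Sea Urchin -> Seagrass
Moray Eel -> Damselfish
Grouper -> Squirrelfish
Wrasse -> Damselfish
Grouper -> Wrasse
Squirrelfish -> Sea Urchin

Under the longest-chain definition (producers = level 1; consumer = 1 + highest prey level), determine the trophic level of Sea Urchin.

Trophic level 2

Seagrass is a producer → level 1.
Sea Urchin eats Seagrass → level 2.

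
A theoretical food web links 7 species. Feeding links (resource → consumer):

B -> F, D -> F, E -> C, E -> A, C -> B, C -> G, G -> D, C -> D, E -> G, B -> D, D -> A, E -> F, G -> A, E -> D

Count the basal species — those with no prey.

Basal species (no prey listed): E.
Count: 1.

1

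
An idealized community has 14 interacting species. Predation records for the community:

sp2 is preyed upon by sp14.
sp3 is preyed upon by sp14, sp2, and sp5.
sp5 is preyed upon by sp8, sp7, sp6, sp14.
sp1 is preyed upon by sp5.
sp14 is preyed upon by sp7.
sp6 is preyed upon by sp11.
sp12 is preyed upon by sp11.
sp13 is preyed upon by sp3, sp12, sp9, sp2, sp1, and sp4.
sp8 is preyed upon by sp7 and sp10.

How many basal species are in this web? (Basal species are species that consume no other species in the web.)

Basal species (no prey listed): sp13.
Count: 1.

1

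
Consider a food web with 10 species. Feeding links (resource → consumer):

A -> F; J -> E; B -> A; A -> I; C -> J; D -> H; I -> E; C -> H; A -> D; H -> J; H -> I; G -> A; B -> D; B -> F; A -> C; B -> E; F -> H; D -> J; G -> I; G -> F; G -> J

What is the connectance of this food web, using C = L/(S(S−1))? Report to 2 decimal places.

C = 0.23

The web has S = 10 species and L = 21 feeding links.
C = L / (S(S−1)) = 21 / 90 = 0.2333 ≈ 0.23.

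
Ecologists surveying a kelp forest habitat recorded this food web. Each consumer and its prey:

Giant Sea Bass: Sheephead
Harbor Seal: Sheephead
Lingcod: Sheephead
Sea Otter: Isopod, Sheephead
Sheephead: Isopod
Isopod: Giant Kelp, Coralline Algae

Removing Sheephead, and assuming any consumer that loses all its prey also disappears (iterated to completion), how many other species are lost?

3

Remove Sheephead.
Round 1: Giant Sea Bass (all prey gone), Lingcod (all prey gone), Harbor Seal (all prey gone) → extinct.
No further losses. Total secondary extinctions: 3.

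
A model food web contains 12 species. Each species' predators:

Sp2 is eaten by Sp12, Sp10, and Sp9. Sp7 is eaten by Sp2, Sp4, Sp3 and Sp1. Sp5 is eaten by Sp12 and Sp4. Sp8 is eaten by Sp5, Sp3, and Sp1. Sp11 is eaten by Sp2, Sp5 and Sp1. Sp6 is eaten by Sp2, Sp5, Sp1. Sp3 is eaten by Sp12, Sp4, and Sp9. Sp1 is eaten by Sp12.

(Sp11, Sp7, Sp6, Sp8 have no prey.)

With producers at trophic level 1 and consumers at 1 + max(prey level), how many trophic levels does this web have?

3

Producers (level 1): Sp11, Sp7, Sp6, Sp8.
Sp7 → Sp3 → Sp12 gives Sp12 level 3.
No species has a prey at level 3, so no species reaches level 4.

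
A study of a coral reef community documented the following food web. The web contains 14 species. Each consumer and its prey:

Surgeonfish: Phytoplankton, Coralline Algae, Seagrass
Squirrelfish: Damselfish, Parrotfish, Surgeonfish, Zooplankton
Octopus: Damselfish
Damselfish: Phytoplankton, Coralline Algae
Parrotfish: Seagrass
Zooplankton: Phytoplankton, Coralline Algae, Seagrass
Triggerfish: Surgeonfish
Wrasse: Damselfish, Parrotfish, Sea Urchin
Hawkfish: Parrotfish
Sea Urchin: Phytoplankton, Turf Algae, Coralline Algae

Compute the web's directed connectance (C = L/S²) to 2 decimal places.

The web has S = 14 species and L = 22 feeding links.
C = L / S² = 22 / 196 = 0.1122 ≈ 0.11.

C = 0.11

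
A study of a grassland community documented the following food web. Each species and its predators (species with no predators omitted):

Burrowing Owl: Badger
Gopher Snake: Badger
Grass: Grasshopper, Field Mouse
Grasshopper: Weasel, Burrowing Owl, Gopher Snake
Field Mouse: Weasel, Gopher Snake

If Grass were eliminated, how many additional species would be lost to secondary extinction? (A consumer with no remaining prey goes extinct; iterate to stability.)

Remove Grass.
Round 1: Grasshopper (all prey gone), Field Mouse (all prey gone) → extinct.
Round 2: Weasel (all prey gone), Burrowing Owl (all prey gone), Gopher Snake (all prey gone) → extinct.
Round 3: Badger (all prey gone) → extinct.
No further losses. Total secondary extinctions: 6.

6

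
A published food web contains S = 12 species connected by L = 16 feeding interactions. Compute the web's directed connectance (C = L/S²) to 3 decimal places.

The web has S = 12 species and L = 16 feeding links.
C = L / S² = 16 / 144 = 0.1111 ≈ 0.111.

C = 0.111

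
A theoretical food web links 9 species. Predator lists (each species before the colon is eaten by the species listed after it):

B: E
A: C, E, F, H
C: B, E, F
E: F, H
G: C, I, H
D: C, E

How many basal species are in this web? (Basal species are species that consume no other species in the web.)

3

Basal species (no prey listed): D, G, A.
Count: 3.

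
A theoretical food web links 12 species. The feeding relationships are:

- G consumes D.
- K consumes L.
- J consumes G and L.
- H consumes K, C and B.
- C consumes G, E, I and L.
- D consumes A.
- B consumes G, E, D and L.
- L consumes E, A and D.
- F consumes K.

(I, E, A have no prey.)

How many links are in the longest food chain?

One longest chain: A → D → L → K → H.
It has 5 species and 4 links.

4 links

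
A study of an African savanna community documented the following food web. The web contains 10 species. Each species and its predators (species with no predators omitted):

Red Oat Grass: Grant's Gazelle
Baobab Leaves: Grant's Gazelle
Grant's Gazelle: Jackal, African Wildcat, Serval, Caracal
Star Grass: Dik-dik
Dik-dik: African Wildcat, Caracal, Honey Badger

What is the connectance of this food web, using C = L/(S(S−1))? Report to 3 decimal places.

C = 0.111

The web has S = 10 species and L = 10 feeding links.
C = L / (S(S−1)) = 10 / 90 = 0.1111 ≈ 0.111.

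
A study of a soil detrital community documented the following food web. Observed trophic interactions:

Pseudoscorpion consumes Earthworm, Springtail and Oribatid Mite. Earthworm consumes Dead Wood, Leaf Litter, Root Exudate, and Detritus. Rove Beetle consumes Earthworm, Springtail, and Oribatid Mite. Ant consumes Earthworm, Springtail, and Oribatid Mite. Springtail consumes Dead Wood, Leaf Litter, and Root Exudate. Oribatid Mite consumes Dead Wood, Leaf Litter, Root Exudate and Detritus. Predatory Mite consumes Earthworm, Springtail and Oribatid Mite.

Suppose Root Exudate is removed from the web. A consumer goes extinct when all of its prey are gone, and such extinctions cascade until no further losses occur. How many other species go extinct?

Remove Root Exudate.
Every predator of it retains at least one other prey: Earthworm still has Leaf Litter, Detritus, Dead Wood; Springtail still has Leaf Litter, Dead Wood; Oribatid Mite still has Leaf Litter, Detritus, Dead Wood.
No consumer loses all prey, so no secondary extinctions occur.

0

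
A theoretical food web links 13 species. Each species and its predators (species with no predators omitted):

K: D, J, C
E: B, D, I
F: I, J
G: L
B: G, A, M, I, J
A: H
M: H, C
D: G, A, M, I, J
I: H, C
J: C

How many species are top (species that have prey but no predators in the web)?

3

Top species (has prey, but nothing eats it): H, L, C.
Count: 3.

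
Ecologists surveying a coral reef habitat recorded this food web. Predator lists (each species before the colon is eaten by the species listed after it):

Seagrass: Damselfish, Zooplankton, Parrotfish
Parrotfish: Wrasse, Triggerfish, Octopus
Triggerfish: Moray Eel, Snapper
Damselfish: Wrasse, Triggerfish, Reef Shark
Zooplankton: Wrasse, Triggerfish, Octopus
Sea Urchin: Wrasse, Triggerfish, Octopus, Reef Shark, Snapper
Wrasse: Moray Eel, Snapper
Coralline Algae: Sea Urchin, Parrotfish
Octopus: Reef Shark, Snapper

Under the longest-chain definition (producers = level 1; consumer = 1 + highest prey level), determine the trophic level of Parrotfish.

Trophic level 2

Seagrass is a producer → level 1.
Parrotfish eats Seagrass (level 1); other prey at levels: Coralline Algae 1 → level 2.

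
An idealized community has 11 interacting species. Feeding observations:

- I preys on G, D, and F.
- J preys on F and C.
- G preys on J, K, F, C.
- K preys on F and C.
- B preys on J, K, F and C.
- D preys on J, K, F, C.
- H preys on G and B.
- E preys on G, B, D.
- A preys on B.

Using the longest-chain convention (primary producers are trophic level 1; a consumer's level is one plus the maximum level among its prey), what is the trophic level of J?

Trophic level 2

C is a producer → level 1.
J eats C (level 1); other prey at levels: F 1 → level 2.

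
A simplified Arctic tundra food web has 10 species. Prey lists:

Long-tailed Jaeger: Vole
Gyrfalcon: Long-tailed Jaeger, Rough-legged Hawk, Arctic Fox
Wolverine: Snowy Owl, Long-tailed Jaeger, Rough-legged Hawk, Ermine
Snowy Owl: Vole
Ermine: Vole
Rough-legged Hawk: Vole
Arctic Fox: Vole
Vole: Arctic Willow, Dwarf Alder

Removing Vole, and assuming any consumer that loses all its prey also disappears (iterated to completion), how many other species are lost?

7

Remove Vole.
Round 1: Snowy Owl (all prey gone), Long-tailed Jaeger (all prey gone), Rough-legged Hawk (all prey gone), Ermine (all prey gone), Arctic Fox (all prey gone) → extinct.
Round 2: Gyrfalcon (all prey gone), Wolverine (all prey gone) → extinct.
No further losses. Total secondary extinctions: 7.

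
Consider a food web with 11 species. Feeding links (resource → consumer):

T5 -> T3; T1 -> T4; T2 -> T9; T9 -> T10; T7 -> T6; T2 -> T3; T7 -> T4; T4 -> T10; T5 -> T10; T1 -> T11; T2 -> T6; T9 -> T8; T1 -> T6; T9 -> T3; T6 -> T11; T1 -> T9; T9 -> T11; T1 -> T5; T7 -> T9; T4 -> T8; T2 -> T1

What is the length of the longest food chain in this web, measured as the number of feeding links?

One longest chain: T2 → T1 → T9 → T8.
It has 4 species and 3 links.

3 links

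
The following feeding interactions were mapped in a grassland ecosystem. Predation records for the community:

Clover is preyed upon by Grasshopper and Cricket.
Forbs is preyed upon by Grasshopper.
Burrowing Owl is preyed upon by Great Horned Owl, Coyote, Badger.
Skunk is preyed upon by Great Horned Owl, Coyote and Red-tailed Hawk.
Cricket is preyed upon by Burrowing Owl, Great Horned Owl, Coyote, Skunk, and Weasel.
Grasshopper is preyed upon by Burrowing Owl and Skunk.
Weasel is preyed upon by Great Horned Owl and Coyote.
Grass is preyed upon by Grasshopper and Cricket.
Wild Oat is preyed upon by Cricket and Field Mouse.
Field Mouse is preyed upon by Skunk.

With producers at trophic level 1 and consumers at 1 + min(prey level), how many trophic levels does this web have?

4

Producers (level 1): Clover, Forbs, Grass, Wild Oat.
Following each consumer down to its lowest-level prey: Clover → Grasshopper → Burrowing Owl → Badger (levels 1 through 4).
All prey of Badger (Burrowing Owl 3) are at level 3 or above, so Badger is at level 1 + 3 = 4.
Every consumer has at least one prey at level 3 or below, so none exceeds level 4.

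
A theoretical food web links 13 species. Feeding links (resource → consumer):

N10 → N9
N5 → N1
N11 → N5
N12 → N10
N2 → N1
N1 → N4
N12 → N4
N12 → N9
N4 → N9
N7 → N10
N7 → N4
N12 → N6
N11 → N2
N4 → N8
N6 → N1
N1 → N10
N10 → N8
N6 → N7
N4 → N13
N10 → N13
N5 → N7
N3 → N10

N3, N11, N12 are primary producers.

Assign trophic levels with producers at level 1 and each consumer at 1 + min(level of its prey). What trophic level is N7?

Trophic level 3

N11 is a producer → level 1.
N5 eats N11 → level 2.
N7 eats N5 → level 3.
No prey of N7 is below level 2, so 3 is the minimum.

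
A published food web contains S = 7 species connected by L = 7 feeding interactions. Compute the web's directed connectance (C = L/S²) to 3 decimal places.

C = 0.143

The web has S = 7 species and L = 7 feeding links.
C = L / S² = 7 / 49 = 0.1429 ≈ 0.143.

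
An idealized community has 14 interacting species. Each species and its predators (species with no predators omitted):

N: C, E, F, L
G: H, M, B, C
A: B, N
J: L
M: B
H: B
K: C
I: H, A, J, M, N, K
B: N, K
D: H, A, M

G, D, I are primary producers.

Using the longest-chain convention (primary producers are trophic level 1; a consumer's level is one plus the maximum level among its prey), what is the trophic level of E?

Trophic level 5

G is a producer → level 1.
H eats G (level 1); other prey at levels: D 1, I 1 → level 2.
B eats H (level 2); other prey at levels: G 1, A 2, M 2 → level 3.
N eats B (level 3); other prey at levels: I 1, A 2 → level 4.
E eats N → level 5.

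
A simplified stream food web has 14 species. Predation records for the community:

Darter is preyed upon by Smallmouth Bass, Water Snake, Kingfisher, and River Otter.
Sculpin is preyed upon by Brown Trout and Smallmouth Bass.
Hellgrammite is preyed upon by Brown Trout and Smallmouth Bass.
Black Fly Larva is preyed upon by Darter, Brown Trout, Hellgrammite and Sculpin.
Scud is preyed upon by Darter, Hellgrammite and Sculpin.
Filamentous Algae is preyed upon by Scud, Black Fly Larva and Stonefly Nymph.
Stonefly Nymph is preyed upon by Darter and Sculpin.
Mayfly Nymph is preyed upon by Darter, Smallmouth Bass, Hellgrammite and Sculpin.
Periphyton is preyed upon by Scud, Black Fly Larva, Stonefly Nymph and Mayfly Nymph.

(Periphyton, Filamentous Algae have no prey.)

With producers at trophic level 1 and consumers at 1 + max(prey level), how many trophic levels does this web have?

Producers (level 1): Periphyton, Filamentous Algae.
Periphyton → Scud → Darter → Kingfisher gives Kingfisher level 4.
No species has a prey at level 4, so no species reaches level 5.

4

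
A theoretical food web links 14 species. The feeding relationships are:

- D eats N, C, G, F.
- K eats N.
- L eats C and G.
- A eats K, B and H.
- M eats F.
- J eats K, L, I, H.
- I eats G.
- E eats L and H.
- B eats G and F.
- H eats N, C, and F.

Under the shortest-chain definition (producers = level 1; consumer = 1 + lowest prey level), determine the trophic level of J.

N is a producer → level 1.
H eats N → level 2.
J eats H → level 3.
No prey of J is below level 2, so 3 is the minimum.

Trophic level 3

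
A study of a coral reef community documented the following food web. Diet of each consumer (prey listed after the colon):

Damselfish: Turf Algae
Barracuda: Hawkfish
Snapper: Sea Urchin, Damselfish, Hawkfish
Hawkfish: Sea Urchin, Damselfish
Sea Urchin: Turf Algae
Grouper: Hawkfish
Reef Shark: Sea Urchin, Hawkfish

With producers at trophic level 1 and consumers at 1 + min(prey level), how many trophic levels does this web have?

Producers (level 1): Turf Algae.
Following each consumer down to its lowest-level prey: Turf Algae → Sea Urchin → Hawkfish → Grouper (levels 1 through 4).
All prey of Grouper (Hawkfish 3) are at level 3 or above, so Grouper is at level 1 + 3 = 4.
Every consumer has at least one prey at level 3 or below, so none exceeds level 4.

4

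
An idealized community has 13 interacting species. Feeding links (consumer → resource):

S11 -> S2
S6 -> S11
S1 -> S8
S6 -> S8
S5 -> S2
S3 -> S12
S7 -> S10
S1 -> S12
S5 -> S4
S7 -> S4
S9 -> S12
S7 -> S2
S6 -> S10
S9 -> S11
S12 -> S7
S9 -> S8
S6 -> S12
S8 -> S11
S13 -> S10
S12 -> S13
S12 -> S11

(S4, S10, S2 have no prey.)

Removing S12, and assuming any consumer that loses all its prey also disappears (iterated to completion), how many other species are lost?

Remove S12.
Round 1: S3 (all prey gone) → extinct.
No further losses. Total secondary extinctions: 1.

1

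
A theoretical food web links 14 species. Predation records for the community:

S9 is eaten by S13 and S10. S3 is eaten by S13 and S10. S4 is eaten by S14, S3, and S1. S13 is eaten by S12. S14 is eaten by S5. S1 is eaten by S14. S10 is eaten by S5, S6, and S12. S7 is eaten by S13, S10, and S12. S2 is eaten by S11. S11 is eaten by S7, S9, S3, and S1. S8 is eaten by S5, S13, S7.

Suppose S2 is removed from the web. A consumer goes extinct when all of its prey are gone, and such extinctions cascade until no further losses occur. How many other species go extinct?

Remove S2.
Round 1: S11 (all prey gone) → extinct.
Round 2: S9 (all prey gone) → extinct.
No further losses. Total secondary extinctions: 2.

2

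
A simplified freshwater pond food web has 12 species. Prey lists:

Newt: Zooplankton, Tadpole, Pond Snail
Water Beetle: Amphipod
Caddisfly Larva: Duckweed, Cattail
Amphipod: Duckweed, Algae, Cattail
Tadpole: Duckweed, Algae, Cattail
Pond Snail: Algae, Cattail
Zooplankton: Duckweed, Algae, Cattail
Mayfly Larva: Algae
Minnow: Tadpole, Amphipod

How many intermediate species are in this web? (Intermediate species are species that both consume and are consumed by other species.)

Intermediate species (has both prey and predators): Zooplankton, Tadpole, Pond Snail, Amphipod.
Count: 4.

4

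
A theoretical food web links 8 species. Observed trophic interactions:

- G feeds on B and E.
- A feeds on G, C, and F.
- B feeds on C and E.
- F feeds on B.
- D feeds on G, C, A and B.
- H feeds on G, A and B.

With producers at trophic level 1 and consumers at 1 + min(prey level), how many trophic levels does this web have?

3

Producers (level 1): C, E.
Following each consumer down to its lowest-level prey: C → B → H (levels 1 through 3).
All prey of H (B 2, G 2, A 2) are at level 2 or above, so H is at level 1 + 2 = 3.
Every consumer has at least one prey at level 2 or below, so none exceeds level 3.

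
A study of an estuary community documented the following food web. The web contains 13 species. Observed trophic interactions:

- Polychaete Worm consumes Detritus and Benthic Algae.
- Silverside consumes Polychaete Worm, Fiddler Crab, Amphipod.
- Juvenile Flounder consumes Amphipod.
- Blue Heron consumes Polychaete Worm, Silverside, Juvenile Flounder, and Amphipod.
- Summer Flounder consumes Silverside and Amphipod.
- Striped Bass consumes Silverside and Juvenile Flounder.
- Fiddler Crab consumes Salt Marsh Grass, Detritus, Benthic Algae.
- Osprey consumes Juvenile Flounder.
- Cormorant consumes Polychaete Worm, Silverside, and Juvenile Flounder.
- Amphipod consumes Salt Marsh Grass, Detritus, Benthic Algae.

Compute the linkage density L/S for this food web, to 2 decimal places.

There are L = 24 links among S = 13 species.
L/S = 24/13 = 1.8462 ≈ 1.85.

L/S = 1.85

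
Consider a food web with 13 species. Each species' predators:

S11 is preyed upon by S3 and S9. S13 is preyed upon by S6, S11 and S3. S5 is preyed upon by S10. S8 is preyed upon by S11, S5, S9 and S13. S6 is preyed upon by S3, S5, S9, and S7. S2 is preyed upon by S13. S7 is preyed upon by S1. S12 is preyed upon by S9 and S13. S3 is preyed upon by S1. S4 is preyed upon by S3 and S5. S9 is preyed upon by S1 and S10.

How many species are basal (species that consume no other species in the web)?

Basal species (no prey listed): S12, S8, S4, S2.
Count: 4.

4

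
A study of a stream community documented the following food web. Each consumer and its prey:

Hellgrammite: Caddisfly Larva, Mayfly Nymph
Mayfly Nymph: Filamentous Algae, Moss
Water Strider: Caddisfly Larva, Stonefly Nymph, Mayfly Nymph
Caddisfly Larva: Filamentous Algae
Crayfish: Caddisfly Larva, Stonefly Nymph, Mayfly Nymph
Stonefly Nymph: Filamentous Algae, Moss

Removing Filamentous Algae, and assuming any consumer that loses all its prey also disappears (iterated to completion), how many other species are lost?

Remove Filamentous Algae.
Round 1: Caddisfly Larva (all prey gone) → extinct.
No further losses. Total secondary extinctions: 1.

1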